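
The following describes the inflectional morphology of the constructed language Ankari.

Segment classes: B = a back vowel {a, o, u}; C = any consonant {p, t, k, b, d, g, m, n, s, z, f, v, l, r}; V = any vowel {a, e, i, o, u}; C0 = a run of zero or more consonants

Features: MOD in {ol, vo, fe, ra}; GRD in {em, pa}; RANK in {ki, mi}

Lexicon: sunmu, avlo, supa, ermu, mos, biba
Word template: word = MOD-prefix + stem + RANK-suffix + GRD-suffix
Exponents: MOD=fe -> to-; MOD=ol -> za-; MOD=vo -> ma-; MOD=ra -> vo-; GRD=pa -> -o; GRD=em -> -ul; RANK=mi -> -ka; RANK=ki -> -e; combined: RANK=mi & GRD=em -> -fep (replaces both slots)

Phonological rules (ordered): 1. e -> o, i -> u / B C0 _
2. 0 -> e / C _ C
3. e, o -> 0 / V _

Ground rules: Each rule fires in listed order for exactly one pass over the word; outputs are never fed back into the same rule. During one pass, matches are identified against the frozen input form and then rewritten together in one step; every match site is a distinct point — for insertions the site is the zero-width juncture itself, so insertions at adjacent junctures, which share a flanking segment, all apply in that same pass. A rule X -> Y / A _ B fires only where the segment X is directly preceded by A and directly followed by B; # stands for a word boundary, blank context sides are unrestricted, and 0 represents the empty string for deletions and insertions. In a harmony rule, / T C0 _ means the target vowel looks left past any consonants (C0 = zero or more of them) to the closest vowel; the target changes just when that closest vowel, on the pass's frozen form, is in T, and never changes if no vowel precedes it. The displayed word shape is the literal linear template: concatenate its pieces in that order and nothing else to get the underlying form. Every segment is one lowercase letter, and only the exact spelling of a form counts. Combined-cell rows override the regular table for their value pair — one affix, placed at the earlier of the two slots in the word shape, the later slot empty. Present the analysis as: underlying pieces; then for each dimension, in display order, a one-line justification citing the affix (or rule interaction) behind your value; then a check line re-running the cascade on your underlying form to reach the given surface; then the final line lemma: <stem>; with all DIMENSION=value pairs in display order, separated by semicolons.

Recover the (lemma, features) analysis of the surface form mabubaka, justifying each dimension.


underlying: ma-biba-ka-o
MOD=vo - signalled by the affix ma-
GRD=pa - signalled by the affix -o
RANK=mi - signalled by the affix -ka
check: mabibakao -> mabubakao -> mabubakao -> mabubaka
lemma: biba; MOD=vo; GRD=pa; RANK=mi


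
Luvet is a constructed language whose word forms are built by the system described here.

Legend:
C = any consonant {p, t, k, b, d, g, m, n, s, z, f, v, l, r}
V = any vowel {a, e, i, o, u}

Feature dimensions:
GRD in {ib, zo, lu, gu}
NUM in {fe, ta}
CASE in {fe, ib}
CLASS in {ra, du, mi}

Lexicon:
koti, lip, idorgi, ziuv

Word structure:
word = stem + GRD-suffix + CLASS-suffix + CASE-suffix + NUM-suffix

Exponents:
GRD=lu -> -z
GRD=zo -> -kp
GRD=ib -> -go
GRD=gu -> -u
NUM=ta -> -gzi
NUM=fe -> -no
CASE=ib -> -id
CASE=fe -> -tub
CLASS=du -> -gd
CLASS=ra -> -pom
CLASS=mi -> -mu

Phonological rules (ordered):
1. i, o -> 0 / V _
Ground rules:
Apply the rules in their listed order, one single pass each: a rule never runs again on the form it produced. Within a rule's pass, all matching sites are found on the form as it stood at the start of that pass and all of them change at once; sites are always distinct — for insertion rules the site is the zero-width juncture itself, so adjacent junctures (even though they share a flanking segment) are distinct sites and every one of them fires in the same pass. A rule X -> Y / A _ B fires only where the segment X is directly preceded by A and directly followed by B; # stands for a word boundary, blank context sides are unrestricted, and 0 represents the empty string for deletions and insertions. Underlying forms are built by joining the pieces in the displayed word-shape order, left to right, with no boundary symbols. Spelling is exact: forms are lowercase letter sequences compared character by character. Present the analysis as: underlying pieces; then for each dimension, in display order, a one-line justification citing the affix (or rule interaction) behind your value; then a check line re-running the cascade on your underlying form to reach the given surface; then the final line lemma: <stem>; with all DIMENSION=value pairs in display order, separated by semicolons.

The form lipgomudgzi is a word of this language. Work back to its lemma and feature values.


underlying: lip-go-mu-id-gzi
GRD=ib - signalled by the affix -go
NUM=ta - signalled by the affix -gzi
CASE=ib - signalled by the affix -id
CLASS=mi - signalled by the affix -mu
check: lipgomuidgzi -> lipgomudgzi
lemma: lip; GRD=ib; NUM=ta; CASE=ib; CLASS=mi


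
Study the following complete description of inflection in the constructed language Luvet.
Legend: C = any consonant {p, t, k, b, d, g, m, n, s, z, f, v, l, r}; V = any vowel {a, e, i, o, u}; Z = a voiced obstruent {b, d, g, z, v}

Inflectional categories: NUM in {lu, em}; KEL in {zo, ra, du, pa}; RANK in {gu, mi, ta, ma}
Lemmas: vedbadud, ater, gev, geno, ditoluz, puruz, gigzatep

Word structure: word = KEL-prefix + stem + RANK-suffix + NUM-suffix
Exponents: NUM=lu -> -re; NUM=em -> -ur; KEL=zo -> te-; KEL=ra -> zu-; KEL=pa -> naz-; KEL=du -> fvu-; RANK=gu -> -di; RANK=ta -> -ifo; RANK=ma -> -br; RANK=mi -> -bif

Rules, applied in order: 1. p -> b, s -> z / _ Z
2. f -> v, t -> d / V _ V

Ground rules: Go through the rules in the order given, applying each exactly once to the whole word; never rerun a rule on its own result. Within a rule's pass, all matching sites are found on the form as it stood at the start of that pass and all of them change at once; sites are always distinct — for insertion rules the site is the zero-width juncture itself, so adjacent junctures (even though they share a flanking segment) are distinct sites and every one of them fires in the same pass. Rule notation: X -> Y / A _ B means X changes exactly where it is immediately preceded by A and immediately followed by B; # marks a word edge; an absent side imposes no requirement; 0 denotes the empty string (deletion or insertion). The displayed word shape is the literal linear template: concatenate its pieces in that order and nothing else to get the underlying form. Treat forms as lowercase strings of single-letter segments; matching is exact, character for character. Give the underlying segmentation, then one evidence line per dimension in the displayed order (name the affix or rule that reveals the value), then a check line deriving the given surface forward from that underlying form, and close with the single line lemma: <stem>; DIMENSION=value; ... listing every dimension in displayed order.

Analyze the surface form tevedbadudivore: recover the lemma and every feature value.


underlying: te-vedbadud-ifo-re
NUM=lu - signalled by the affix -re
KEL=zo - signalled by the affix te-
RANK=ta - signalled by the affix -ifo
check: tevedbadudifore -> tevedbadudifore -> tevedbadudivore
lemma: vedbadud; NUM=lu; KEL=zo; RANK=ta


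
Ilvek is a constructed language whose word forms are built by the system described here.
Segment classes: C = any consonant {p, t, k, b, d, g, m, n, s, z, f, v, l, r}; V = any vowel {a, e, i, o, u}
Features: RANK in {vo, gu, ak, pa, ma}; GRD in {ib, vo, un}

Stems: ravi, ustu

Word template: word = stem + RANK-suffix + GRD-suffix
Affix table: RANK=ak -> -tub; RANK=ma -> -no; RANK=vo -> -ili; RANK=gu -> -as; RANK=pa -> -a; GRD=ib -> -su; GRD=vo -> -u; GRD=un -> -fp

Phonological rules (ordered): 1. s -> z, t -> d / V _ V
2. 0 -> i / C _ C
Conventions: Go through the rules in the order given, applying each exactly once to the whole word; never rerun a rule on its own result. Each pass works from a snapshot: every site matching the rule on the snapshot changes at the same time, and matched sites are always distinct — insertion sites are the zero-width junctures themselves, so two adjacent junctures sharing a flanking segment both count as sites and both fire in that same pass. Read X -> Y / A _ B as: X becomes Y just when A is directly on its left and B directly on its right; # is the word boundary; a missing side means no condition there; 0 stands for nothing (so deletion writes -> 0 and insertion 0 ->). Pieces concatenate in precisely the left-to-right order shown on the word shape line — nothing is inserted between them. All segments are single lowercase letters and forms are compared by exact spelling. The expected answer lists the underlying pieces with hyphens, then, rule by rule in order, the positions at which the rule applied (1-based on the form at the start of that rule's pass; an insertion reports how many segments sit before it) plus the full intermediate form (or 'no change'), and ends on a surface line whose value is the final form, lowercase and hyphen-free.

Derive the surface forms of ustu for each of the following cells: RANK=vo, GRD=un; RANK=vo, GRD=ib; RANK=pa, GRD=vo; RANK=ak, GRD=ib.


cell RANK=vo, GRD=un:
underlying: ustu-ili-fp
1. s -> z, t -> d / V _ V: no change
2. 0 -> i / C _ C: inserts after position(s) 2, 8: usituilifip
surface: usituilifip

cell RANK=vo, GRD=ib:
underlying: ustu-ili-su
1. s -> z, t -> d / V _ V: fires at position(s) 8: ustuilizu
2. 0 -> i / C _ C: inserts after position(s) 2: usituilizu
surface: usituilizu

cell RANK=pa, GRD=vo:
underlying: ustu-a-u
1. s -> z, t -> d / V _ V: no change
2. 0 -> i / C _ C: inserts after position(s) 2: usituau
surface: usituau

cell RANK=ak, GRD=ib:
underlying: ustu-tub-su
1. s -> z, t -> d / V _ V: fires at position(s) 5: ustudubsu
2. 0 -> i / C _ C: inserts after position(s) 2, 7: usitudubisu
surface: usitudubisu


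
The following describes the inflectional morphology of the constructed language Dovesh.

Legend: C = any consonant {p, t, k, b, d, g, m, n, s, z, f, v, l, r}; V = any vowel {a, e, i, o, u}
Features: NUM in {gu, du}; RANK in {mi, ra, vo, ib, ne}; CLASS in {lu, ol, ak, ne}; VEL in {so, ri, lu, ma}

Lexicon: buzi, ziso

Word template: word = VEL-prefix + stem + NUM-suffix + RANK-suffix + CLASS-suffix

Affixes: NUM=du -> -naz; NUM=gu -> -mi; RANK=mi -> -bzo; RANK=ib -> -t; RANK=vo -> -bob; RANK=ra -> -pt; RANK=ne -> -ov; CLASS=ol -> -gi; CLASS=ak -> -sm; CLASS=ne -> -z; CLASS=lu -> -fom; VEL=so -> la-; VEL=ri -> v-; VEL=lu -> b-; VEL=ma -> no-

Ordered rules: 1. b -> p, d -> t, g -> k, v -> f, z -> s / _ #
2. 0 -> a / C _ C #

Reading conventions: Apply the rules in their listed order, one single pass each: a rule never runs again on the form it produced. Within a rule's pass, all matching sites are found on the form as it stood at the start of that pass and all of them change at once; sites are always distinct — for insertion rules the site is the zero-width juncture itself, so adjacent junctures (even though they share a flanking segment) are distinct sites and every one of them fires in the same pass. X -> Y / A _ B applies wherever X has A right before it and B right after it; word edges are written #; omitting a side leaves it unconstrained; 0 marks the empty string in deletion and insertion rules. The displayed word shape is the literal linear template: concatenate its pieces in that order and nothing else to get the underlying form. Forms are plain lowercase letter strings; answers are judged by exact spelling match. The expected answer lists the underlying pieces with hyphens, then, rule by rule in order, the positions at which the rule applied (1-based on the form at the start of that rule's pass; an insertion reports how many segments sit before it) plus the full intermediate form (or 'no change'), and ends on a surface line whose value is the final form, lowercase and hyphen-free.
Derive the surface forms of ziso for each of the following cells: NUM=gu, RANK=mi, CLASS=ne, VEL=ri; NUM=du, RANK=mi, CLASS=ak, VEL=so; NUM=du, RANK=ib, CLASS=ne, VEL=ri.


cell NUM=gu, RANK=mi, CLASS=ne, VEL=ri:
underlying: v-ziso-mi-bzo-z
1. b -> p, d -> t, g -> k, v -> f, z -> s / _ #: fires at position(s) 11: vzisomibzos
2. 0 -> a / C _ C #: no change
surface: vzisomibzos

cell NUM=du, RANK=mi, CLASS=ak, VEL=so:
underlying: la-ziso-naz-bzo-sm
1. b -> p, d -> t, g -> k, v -> f, z -> s / _ #: no change
2. 0 -> a / C _ C #: inserts after position(s) 13: lazisonazbzosam
surface: lazisonazbzosam

cell NUM=du, RANK=ib, CLASS=ne, VEL=ri:
underlying: v-ziso-naz-t-z
1. b -> p, d -> t, g -> k, v -> f, z -> s / _ #: fires at position(s) 10: vzisonazts
2. 0 -> a / C _ C #: inserts after position(s) 9: vzisonaztas
surface: vzisonaztas


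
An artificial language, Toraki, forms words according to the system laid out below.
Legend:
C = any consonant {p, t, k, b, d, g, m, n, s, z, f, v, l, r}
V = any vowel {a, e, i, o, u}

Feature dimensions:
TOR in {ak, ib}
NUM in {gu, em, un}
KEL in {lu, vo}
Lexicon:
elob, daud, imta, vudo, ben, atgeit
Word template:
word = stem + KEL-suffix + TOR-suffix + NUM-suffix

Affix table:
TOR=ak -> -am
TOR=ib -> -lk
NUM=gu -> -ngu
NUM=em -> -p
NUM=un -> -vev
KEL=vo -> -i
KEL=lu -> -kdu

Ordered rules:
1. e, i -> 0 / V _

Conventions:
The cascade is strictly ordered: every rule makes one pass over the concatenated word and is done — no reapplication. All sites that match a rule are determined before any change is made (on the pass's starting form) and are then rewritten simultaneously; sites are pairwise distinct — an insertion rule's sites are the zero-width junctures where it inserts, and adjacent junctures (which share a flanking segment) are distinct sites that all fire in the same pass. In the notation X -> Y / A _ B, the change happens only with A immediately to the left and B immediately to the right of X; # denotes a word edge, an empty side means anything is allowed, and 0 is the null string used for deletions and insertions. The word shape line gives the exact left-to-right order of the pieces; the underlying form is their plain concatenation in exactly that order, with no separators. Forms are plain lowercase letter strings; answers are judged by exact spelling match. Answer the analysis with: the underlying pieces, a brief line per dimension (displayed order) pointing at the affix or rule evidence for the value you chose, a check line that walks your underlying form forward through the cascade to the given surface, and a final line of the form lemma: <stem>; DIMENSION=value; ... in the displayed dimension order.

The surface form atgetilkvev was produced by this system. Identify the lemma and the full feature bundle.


underlying: atgeit-i-lk-vev
TOR=ib - signalled by the affix -lk
NUM=un - signalled by the affix -vev
KEL=vo - signalled by the affix -i
check: atgeitilkvev -> atgetilkvev
lemma: atgeit; TOR=ib; NUM=un; KEL=vo


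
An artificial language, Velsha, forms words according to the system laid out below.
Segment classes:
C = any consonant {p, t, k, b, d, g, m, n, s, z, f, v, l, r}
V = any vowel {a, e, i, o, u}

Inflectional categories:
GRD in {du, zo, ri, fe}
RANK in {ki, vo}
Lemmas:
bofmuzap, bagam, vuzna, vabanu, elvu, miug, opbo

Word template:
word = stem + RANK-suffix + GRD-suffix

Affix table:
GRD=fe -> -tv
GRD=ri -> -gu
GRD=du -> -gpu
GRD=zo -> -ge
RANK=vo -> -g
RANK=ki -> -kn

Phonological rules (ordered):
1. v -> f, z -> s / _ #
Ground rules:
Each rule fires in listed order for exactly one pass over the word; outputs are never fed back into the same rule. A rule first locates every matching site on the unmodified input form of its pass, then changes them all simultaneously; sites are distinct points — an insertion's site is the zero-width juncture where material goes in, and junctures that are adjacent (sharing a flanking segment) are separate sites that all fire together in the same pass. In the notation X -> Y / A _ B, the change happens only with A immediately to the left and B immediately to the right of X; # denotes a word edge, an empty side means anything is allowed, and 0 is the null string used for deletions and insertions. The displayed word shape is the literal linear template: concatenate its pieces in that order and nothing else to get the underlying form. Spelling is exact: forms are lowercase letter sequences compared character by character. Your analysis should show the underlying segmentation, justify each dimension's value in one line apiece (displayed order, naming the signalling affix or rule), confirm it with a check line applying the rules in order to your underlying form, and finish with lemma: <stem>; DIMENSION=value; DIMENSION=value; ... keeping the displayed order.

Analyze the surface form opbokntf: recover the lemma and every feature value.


underlying: opbo-kn-tv
GRD=fe - signalled by the affix -tv
RANK=ki - signalled by the affix -kn
check: opbokntv -> opbokntf
lemma: opbo; GRD=fe; RANK=ki


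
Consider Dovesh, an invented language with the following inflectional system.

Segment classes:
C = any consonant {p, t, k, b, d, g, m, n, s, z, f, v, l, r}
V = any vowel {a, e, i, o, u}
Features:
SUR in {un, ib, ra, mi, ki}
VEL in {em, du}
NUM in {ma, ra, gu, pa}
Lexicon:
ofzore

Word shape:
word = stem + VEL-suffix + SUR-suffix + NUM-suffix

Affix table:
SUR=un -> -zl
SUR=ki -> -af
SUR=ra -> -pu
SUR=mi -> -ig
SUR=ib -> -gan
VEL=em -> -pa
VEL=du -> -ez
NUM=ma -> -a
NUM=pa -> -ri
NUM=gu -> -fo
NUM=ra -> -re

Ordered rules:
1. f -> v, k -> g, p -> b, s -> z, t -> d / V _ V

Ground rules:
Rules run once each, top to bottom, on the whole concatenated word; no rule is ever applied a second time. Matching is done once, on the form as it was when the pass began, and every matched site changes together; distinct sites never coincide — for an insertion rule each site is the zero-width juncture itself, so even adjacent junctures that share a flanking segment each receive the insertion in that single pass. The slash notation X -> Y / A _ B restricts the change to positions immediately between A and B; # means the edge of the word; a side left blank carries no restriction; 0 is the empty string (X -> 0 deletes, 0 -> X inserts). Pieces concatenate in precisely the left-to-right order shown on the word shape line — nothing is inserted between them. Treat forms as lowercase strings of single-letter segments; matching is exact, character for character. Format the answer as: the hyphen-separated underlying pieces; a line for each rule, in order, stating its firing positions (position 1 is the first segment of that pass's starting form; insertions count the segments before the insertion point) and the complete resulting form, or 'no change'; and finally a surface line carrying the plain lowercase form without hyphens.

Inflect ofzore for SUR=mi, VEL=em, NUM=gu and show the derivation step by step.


underlying: ofzore-pa-ig-fo
1. f -> v, k -> g, p -> b, s -> z, t -> d / V _ V: fires at position(s) 7: ofzorebaigfo
surface: ofzorebaigfo


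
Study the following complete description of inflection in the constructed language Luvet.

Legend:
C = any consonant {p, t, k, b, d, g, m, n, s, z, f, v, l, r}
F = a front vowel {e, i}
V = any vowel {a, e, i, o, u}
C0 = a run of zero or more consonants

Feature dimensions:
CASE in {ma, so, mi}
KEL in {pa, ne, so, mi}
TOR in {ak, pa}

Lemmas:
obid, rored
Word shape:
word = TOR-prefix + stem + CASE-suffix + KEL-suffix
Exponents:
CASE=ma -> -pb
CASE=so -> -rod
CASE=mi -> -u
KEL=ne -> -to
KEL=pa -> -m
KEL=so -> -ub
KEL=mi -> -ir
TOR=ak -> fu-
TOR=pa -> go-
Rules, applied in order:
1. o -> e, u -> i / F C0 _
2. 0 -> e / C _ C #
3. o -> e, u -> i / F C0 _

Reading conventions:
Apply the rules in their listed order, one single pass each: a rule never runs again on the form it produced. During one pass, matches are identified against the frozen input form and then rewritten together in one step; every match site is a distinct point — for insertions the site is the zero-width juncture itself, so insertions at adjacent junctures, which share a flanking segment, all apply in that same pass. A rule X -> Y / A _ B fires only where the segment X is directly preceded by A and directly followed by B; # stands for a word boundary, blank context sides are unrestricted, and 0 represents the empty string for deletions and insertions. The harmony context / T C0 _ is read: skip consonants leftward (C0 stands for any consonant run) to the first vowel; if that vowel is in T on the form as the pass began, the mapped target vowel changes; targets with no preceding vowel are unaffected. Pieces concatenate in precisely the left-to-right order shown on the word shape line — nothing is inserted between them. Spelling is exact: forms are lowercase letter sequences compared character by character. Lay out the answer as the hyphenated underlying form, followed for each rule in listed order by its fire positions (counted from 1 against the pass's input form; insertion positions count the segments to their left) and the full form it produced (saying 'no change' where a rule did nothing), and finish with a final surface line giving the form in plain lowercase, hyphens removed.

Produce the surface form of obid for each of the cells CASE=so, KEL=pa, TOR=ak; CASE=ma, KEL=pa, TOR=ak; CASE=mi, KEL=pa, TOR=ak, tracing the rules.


cell CASE=so, KEL=pa, TOR=ak:
underlying: fu-obid-rod-m
1. o -> e, u -> i / F C0 _: fires at position(s) 8: fuobidredm
2. 0 -> e / C _ C #: inserts after position(s) 9: fuobidredem
3. o -> e, u -> i / F C0 _: no change
surface: fuobidredem

cell CASE=ma, KEL=pa, TOR=ak:
underlying: fu-obid-pb-m
1. o -> e, u -> i / F C0 _: no change
2. 0 -> e / C _ C #: inserts after position(s) 8: fuobidpbem
3. o -> e, u -> i / F C0 _: no change
surface: fuobidpbem

cell CASE=mi, KEL=pa, TOR=ak:
underlying: fu-obid-u-m
1. o -> e, u -> i / F C0 _: fires at position(s) 7: fuobidim
2. 0 -> e / C _ C #: no change
3. o -> e, u -> i / F C0 _: no change
surface: fuobidim


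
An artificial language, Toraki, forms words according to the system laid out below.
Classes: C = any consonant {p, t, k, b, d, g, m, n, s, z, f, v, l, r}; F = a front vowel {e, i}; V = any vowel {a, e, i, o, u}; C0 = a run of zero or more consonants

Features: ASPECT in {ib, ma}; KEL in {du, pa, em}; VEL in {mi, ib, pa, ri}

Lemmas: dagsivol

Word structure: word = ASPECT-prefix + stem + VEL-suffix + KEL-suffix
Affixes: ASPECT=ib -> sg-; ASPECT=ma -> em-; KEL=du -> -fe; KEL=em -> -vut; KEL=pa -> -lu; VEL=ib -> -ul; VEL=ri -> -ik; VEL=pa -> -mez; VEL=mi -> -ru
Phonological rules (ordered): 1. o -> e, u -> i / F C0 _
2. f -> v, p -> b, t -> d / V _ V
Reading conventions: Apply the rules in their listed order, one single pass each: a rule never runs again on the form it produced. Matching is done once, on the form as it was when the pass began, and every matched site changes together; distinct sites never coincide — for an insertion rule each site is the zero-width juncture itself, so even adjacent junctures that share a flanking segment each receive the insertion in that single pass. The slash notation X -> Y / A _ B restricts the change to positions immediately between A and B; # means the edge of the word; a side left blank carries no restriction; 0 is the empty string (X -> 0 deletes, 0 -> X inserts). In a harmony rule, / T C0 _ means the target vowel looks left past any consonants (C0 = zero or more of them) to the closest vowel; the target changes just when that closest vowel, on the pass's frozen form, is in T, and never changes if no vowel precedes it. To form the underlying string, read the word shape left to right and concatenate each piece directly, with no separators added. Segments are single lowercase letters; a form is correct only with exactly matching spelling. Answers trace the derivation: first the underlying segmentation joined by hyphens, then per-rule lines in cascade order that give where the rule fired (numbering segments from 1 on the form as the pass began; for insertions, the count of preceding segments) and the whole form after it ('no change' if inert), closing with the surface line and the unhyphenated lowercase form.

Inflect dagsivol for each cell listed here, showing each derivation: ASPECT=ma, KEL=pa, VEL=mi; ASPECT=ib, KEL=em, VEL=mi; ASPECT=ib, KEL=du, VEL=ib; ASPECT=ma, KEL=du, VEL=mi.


cell ASPECT=ma, KEL=pa, VEL=mi:
underlying: em-dagsivol-ru-lu
1. o -> e, u -> i / F C0 _: fires at position(s) 9: emdagsivelrulu
2. f -> v, p -> b, t -> d / V _ V: no change
surface: emdagsivelrulu

cell ASPECT=ib, KEL=em, VEL=mi:
underlying: sg-dagsivol-ru-vut
1. o -> e, u -> i / F C0 _: fires at position(s) 9: sgdagsivelruvut
2. f -> v, p -> b, t -> d / V _ V: no change
surface: sgdagsivelruvut

cell ASPECT=ib, KEL=du, VEL=ib:
underlying: sg-dagsivol-ul-fe
1. o -> e, u -> i / F C0 _: fires at position(s) 9: sgdagsivelulfe
2. f -> v, p -> b, t -> d / V _ V: no change
surface: sgdagsivelulfe

cell ASPECT=ma, KEL=du, VEL=mi:
underlying: em-dagsivol-ru-fe
1. o -> e, u -> i / F C0 _: fires at position(s) 9: emdagsivelrufe
2. f -> v, p -> b, t -> d / V _ V: fires at position(s) 13: emdagsivelruve
surface: emdagsivelruve


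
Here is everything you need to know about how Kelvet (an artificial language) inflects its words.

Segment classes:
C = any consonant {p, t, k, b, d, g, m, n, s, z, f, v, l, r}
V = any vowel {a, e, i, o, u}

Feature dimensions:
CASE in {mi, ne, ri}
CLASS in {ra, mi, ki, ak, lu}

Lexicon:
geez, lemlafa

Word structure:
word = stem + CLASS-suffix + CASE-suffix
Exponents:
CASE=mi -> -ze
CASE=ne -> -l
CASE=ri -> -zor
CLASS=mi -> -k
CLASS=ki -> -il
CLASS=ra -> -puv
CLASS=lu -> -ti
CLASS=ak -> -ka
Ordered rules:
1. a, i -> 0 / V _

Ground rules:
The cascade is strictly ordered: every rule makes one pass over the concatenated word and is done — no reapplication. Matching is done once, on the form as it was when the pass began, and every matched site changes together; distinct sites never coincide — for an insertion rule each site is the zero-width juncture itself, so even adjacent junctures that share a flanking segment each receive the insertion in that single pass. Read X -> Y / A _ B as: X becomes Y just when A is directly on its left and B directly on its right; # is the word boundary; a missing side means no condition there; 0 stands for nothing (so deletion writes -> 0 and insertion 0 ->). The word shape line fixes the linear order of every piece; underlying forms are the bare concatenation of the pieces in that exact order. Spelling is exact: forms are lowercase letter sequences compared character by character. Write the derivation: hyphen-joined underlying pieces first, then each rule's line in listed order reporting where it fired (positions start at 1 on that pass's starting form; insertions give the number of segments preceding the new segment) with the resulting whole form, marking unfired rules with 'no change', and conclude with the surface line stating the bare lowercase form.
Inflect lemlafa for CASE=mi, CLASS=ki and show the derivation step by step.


underlying: lemlafa-il-ze
1. a, i -> 0 / V _: fires at position(s) 8: lemlafalze
surface: lemlafalze


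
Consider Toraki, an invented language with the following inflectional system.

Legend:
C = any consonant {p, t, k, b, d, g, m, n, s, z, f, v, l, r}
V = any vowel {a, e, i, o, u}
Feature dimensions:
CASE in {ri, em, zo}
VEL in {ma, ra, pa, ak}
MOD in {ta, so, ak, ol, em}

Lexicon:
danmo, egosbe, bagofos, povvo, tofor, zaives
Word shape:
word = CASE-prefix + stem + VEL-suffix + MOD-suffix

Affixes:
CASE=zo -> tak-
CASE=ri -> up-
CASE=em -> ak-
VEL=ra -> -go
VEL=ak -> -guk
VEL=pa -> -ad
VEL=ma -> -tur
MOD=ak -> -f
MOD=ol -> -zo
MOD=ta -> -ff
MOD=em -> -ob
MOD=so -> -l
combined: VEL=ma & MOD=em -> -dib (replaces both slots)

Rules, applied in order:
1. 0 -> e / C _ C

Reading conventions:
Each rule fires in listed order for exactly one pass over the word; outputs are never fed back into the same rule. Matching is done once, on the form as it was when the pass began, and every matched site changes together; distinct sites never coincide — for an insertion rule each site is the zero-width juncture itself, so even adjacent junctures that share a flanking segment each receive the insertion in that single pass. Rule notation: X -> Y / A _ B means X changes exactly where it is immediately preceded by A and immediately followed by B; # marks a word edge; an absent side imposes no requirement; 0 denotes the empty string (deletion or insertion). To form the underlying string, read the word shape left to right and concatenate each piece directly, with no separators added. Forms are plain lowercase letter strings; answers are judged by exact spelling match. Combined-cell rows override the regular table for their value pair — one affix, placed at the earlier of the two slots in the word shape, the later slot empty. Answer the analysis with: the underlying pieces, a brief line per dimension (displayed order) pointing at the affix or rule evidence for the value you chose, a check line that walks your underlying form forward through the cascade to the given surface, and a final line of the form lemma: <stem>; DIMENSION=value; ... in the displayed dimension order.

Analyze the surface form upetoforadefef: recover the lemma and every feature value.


underlying: up-tofor-ad-ff
CASE=ri - signalled by the affix up-
VEL=pa - signalled by the affix -ad
MOD=ta - signalled by the affix -ff
check: uptoforadff -> upetoforadefef
lemma: tofor; CASE=ri; VEL=pa; MOD=ta


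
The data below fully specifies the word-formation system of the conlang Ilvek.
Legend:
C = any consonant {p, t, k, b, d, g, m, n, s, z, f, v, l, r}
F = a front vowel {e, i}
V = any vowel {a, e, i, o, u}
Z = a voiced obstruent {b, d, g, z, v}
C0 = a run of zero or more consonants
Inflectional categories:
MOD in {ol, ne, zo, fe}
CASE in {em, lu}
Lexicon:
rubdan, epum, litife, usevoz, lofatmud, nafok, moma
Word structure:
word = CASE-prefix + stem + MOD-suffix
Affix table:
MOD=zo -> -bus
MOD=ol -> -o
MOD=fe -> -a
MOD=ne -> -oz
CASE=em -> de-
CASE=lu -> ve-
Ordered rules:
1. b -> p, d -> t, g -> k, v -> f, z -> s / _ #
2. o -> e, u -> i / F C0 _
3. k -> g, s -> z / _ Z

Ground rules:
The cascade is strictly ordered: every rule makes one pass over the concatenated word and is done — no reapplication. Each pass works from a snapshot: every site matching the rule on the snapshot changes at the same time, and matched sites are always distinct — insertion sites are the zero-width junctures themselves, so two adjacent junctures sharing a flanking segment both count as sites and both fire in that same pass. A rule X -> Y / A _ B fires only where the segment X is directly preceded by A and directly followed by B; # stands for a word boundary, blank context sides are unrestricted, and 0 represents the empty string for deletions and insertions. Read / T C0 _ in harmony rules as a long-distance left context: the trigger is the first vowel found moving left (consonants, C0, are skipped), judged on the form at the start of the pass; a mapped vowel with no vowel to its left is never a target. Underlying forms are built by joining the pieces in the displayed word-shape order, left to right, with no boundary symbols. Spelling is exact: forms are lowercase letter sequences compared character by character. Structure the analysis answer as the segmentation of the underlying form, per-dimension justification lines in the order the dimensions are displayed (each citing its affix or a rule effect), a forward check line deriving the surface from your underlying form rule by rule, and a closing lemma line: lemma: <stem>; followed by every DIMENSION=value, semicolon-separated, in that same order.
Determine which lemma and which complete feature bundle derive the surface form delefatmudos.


underlying: de-lofatmud-oz
MOD=ne - signalled by the affix -oz
CASE=em - signalled by the affix de-
check: delofatmudoz -> delofatmudos -> delefatmudos -> delefatmudos
lemma: lofatmud; MOD=ne; CASE=em


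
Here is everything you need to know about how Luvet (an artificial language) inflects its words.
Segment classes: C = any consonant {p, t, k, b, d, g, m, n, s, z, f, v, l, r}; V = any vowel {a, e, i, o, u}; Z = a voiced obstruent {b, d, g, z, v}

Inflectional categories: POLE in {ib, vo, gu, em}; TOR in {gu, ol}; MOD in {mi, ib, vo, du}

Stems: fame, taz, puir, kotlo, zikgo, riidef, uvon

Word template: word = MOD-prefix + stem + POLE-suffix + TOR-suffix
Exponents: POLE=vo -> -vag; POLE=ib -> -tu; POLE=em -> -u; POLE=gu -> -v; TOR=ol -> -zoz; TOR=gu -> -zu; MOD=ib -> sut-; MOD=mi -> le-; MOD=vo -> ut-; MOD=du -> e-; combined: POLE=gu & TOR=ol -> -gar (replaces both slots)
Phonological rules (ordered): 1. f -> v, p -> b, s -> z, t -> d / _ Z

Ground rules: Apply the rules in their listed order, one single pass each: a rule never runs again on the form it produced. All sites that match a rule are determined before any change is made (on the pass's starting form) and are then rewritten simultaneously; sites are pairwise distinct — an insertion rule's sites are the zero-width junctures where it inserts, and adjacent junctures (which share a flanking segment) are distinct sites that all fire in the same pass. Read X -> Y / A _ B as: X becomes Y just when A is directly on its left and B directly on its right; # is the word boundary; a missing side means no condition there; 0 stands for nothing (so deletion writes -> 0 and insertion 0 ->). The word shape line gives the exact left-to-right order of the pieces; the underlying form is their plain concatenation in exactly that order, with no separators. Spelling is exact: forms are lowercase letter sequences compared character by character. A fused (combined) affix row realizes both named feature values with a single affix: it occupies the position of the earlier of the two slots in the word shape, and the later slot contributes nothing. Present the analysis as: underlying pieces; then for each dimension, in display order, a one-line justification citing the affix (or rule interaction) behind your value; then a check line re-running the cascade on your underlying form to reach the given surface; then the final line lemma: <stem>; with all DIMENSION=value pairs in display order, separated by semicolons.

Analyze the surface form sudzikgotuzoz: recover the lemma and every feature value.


underlying: sut-zikgo-tu-zoz
POLE=ib - signalled by the affix -tu
TOR=ol - signalled by the affix -zoz
MOD=ib - signalled by the affix sut-
check: sutzikgotuzoz -> sudzikgotuzoz
lemma: zikgo; POLE=ib; TOR=ol; MOD=ib


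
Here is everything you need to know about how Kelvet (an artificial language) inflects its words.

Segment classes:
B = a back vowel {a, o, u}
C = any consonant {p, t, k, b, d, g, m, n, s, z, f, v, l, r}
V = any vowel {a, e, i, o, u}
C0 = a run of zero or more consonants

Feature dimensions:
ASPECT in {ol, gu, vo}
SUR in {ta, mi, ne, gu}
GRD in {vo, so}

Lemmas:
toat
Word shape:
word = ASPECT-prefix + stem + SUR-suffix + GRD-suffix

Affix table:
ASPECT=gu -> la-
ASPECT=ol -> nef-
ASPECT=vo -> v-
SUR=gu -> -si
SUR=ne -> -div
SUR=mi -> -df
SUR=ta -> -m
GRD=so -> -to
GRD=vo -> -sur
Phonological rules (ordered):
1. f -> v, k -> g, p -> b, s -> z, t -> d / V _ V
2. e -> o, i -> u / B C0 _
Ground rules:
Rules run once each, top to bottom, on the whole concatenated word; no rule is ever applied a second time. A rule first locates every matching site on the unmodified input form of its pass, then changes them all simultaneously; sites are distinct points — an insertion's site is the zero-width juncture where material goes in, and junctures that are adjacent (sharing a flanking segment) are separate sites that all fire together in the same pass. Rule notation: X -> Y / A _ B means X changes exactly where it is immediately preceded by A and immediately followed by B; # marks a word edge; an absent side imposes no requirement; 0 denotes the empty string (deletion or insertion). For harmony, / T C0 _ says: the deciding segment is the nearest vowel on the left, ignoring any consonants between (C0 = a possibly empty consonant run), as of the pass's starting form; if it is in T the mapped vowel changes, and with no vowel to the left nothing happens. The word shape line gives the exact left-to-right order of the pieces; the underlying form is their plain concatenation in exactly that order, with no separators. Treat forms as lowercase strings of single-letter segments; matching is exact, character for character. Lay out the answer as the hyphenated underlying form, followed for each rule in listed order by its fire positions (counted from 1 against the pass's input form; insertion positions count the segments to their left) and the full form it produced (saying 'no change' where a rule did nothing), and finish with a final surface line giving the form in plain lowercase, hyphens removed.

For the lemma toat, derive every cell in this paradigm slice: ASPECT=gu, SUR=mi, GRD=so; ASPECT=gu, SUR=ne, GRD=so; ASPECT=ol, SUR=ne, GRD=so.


cell ASPECT=gu, SUR=mi, GRD=so:
underlying: la-toat-df-to
1. f -> v, k -> g, p -> b, s -> z, t -> d / V _ V: fires at position(s) 3: ladoatdfto
2. e -> o, i -> u / B C0 _: no change
surface: ladoatdfto

cell ASPECT=gu, SUR=ne, GRD=so:
underlying: la-toat-div-to
1. f -> v, k -> g, p -> b, s -> z, t -> d / V _ V: fires at position(s) 3: ladoatdivto
2. e -> o, i -> u / B C0 _: fires at position(s) 8: ladoatduvto
surface: ladoatduvto

cell ASPECT=ol, SUR=ne, GRD=so:
underlying: nef-toat-div-to
1. f -> v, k -> g, p -> b, s -> z, t -> d / V _ V: no change
2. e -> o, i -> u / B C0 _: fires at position(s) 9: neftoatduvto
surface: neftoatduvto


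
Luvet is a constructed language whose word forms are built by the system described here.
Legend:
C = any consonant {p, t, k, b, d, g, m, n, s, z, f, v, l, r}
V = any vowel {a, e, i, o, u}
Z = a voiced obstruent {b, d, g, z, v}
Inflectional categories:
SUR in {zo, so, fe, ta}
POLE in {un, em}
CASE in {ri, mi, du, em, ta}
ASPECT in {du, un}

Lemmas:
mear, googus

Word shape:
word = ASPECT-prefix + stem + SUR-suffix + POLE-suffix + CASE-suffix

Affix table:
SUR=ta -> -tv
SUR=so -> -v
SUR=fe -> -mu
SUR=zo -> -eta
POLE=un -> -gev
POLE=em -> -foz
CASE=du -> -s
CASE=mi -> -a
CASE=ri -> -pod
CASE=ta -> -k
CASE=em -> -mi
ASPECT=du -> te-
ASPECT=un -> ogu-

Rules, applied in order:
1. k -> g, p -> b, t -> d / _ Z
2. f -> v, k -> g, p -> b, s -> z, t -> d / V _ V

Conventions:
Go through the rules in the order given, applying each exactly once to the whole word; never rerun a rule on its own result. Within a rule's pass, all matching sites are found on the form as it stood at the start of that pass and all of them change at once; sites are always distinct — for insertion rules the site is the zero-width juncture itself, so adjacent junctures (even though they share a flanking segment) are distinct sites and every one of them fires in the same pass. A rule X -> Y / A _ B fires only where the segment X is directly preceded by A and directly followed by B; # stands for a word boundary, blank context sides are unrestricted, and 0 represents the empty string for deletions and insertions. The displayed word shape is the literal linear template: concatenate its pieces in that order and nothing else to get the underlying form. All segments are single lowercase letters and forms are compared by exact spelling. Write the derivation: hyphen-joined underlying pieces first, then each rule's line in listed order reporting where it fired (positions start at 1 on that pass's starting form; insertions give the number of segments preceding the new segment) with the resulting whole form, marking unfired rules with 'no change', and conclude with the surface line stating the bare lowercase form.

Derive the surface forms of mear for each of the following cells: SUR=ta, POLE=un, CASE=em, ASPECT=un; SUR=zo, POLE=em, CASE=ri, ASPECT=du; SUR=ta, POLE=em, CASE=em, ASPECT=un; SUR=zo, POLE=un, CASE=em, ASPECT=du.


cell SUR=ta, POLE=un, CASE=em, ASPECT=un:
underlying: ogu-mear-tv-gev-mi
1. k -> g, p -> b, t -> d / _ Z: fires at position(s) 8: ogumeardvgevmi
2. f -> v, k -> g, p -> b, s -> z, t -> d / V _ V: no change
surface: ogumeardvgevmi

cell SUR=zo, POLE=em, CASE=ri, ASPECT=du:
underlying: te-mear-eta-foz-pod
1. k -> g, p -> b, t -> d / _ Z: no change
2. f -> v, k -> g, p -> b, s -> z, t -> d / V _ V: fires at position(s) 8, 10: temearedavozpod
surface: temearedavozpod

cell SUR=ta, POLE=em, CASE=em, ASPECT=un:
underlying: ogu-mear-tv-foz-mi
1. k -> g, p -> b, t -> d / _ Z: fires at position(s) 8: ogumeardvfozmi
2. f -> v, k -> g, p -> b, s -> z, t -> d / V _ V: no change
surface: ogumeardvfozmi

cell SUR=zo, POLE=un, CASE=em, ASPECT=du:
underlying: te-mear-eta-gev-mi
1. k -> g, p -> b, t -> d / _ Z: no change
2. f -> v, k -> g, p -> b, s -> z, t -> d / V _ V: fires at position(s) 8: temearedagevmi
surface: temearedagevmi
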